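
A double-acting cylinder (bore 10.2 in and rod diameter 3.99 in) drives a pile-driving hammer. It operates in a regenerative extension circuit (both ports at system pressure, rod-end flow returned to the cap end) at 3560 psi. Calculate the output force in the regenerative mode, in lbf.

With equal pressure on both faces, forces on the annular region cancel; the net push is pressure × rod cross-section.
Rod cross-section A_rod = π/4 × (3.99 in)² = 12.50 in^2
F = P × A_rod

F ≈ 44500 lbf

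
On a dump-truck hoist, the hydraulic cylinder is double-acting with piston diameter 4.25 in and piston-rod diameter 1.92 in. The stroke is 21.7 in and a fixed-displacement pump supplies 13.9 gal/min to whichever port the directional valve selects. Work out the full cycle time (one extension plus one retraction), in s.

Cap-side area A_cap = π/4 × (4.25 in)² = 14.19 in^2
Rod-side annular area A_ann = π/4 × (4.25² − 1.92²) = 11.29 in^2
t_ext = A_cap·L/Q = 5.752 s
t_ret = A_ann·L/Q = 4.578 s
t_cycle = t_ext + t_ret

t ≈ 10.3 s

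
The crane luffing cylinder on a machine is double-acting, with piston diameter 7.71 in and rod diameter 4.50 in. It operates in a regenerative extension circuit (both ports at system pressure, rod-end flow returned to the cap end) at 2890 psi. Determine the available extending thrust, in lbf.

F ≈ 46000 lbf

With equal pressure on both faces, forces on the annular region cancel; the net push is pressure × rod cross-section.
Rod cross-section A_rod = π/4 × (4.50 in)² = 15.90 in^2
F = P × A_rod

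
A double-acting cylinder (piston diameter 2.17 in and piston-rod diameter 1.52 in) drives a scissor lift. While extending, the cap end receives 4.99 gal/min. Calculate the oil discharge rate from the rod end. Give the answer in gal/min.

Cap-side area A_cap = π/4 × (2.17 in)² = 3.698 in^2
Rod-side annular area A_ann = π/4 × (2.17² − 1.52²) = 1.884 in^2
Piston speed v = Q_in/A_cap; rod-end outflow Q_out = v × A_ann = Q_in × A_ann/A_cap.

Q_out ≈ 2.54 gal/min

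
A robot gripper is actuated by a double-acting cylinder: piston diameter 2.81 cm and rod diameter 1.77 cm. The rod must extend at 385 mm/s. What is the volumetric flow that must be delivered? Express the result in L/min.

Cap-side area A_cap = π/4 × (2.81 cm)² = 6.202 cm^2
Q = A × v

Q ≈ 14.3 L/min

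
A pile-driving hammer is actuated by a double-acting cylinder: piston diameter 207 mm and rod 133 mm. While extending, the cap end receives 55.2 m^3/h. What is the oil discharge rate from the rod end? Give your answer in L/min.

Cap-side area A_cap = π/4 × (207 mm)² = 33650 mm^2
Rod-side annular area A_ann = π/4 × (207² − 133²) = 19760 mm^2
Piston speed v = Q_in/A_cap; rod-end outflow Q_out = v × A_ann = Q_in × A_ann/A_cap.

Q_out ≈ 540 L/min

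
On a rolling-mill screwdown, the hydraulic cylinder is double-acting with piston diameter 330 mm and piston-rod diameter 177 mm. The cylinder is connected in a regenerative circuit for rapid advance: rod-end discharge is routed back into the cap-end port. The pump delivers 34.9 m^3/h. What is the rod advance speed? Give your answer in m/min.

In regeneration the rod-end outflow joins the pump flow into the cap end, so the net volume the pump must supply per unit advance equals the rod cross-section area.
Rod cross-section A_rod = π/4 × (177 mm)² = 24610 mm^2
v = Q_pump / A_rod

v ≈ 23.6 m/min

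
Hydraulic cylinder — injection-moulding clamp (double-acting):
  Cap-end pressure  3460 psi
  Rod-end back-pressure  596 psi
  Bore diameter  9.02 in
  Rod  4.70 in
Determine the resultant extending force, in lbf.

Cap-side area A_cap = π/4 × (9.02 in)² = 63.90 in^2
Rod-side annular area A_ann = π/4 × (9.02² − 4.70²) = 46.55 in^2
Net thrust = P_cap·A_cap − P_rod·A_ann = 2.211e5 lbf − 27740 lbf

F ≈ 1.93e5 lbf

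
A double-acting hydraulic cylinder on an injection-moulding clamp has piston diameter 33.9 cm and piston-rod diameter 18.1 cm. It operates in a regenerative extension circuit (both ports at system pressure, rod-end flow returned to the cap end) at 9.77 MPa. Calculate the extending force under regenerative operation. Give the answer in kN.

With equal pressure on both faces, forces on the annular region cancel; the net push is pressure × rod cross-section.
Rod cross-section A_rod = π/4 × (18.1 cm)² = 257.3 cm^2
F = P × A_rod

F ≈ 251 kN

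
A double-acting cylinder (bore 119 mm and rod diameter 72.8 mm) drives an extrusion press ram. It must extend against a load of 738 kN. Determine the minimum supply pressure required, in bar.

P ≈ 664 bar

Cap-side area A_cap = π/4 × (119 mm)² = 11120 mm^2
P = F / A = 738 kN / A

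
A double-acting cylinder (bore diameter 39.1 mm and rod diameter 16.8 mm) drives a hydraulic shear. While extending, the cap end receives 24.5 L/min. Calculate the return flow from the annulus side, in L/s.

Cap-side area A_cap = π/4 × (39.1 mm)² = 1201 mm^2
Rod-side annular area A_ann = π/4 × (39.1² − 16.8²) = 979.1 mm^2
Piston speed v = Q_in/A_cap; rod-end outflow Q_out = v × A_ann = Q_in × A_ann/A_cap.

Q_out ≈ 0.333 L/s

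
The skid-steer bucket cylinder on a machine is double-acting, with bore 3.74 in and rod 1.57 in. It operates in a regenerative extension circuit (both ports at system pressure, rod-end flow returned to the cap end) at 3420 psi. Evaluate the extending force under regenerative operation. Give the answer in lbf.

F ≈ 6620 lbf

With equal pressure on both faces, forces on the annular region cancel; the net push is pressure × rod cross-section.
Rod cross-section A_rod = π/4 × (1.57 in)² = 1.936 in^2
F = P × A_rod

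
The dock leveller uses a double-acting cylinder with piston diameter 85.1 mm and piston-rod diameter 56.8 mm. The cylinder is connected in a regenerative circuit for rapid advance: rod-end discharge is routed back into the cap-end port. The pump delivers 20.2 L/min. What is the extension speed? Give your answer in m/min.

v ≈ 7.97 m/min

In regeneration the rod-end outflow joins the pump flow into the cap end, so the net volume the pump must supply per unit advance equals the rod cross-section area.
Rod cross-section A_rod = π/4 × (56.8 mm)² = 2534 mm^2
v = Q_pump / A_rod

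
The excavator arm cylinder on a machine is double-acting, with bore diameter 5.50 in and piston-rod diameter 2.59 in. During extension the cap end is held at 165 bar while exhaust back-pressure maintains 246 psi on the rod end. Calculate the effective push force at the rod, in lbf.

Cap-side area A_cap = π/4 × (5.50 in)² = 23.76 in^2
Rod-side annular area A_ann = π/4 × (5.50² − 2.59²) = 18.49 in^2
Net thrust = P_cap·A_cap − P_rod·A_ann = 56860 lbf − 4548 lbf

F ≈ 52300 lbf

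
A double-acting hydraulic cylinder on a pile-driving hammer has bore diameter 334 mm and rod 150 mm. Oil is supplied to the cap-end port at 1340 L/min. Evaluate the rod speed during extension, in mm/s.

Cap-side area A_cap = π/4 × (334 mm)² = 87620 mm^2
v = Q / A

v ≈ 255 mm/s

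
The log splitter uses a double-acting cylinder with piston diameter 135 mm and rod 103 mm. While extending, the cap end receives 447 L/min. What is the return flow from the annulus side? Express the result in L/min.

Cap-side area A_cap = π/4 × (135 mm)² = 14310 mm^2
Rod-side annular area A_ann = π/4 × (135² − 103²) = 5982 mm^2
Piston speed v = Q_in/A_cap; rod-end outflow Q_out = v × A_ann = Q_in × A_ann/A_cap.

Q_out ≈ 187 L/min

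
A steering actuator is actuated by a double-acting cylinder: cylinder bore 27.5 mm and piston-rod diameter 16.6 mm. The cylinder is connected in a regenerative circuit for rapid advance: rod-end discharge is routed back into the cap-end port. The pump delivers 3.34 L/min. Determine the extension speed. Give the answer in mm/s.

In regeneration the rod-end outflow joins the pump flow into the cap end, so the net volume the pump must supply per unit advance equals the rod cross-section area.
Rod cross-section A_rod = π/4 × (16.6 mm)² = 216.4 mm^2
v = Q_pump / A_rod

v ≈ 257 mm/s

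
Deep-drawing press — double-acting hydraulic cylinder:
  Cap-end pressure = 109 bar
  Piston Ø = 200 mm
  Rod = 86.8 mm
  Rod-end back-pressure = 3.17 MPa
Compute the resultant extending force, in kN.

F ≈ 262 kN

Cap-side area A_cap = π/4 × (200 mm)² = 31420 mm^2
Rod-side annular area A_ann = π/4 × (200² − 86.8²) = 25500 mm^2
Net thrust = P_cap·A_cap − P_rod·A_ann = 342.4 kN − 80.83 kN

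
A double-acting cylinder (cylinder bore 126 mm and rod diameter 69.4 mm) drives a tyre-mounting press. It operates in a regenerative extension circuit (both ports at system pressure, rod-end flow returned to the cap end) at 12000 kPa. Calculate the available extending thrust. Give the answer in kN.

F ≈ 45.4 kN

With equal pressure on both faces, forces on the annular region cancel; the net push is pressure × rod cross-section.
Rod cross-section A_rod = π/4 × (69.4 mm)² = 3783 mm^2
F = P × A_rod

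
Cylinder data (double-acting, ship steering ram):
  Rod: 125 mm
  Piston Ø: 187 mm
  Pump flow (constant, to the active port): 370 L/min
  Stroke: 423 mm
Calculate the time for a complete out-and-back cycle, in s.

t ≈ 2.93 s

Cap-side area A_cap = π/4 × (187 mm)² = 27460 mm^2
Rod-side annular area A_ann = π/4 × (187² − 125²) = 15190 mm^2
t_ext = A_cap·L/Q = 1.884 s
t_ret = A_ann·L/Q = 1.042 s
t_cycle = t_ext + t_ret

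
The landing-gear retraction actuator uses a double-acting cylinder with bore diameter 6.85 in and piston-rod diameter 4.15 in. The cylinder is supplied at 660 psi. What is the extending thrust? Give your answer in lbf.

Cap-side area A_cap = π/4 × (6.85 in)² = 36.85 in^2
F = P × A_cap = 660 psi × A_cap

F ≈ 24300 lbf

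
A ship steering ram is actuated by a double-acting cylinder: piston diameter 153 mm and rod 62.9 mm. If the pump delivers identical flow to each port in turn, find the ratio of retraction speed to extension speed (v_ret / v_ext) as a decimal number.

v_ret/v_ext ≈ 1.20

Cap-side area A_cap = π/4 × (153 mm)² = 18390 mm^2
Rod-side annular area A_ann = π/4 × (153² − 62.9²) = 15280 mm^2
For equal Q, v ∝ 1/A, so v_ret/v_ext = A_cap/A_ann.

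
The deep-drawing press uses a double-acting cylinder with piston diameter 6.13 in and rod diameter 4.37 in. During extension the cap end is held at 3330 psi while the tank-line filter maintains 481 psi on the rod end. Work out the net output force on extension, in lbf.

Cap-side area A_cap = π/4 × (6.13 in)² = 29.51 in^2
Rod-side annular area A_ann = π/4 × (6.13² − 4.37²) = 14.51 in^2
Net thrust = P_cap·A_cap − P_rod·A_ann = 98280 lbf − 6981 lbf

F ≈ 91300 lbf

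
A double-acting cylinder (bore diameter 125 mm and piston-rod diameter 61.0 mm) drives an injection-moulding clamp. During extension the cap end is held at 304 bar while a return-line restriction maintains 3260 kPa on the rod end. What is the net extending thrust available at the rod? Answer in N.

F ≈ 3.43e5 N

Cap-side area A_cap = π/4 × (125 mm)² = 12270 mm^2
Rod-side annular area A_ann = π/4 × (125² − 61.0²) = 9349 mm^2
Net thrust = P_cap·A_cap − P_rod·A_ann = 3.731e5 N − 30480 N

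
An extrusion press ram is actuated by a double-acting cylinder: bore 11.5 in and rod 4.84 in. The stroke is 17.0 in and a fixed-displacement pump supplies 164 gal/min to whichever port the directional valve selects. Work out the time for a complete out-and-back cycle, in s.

t ≈ 5.10 s

Cap-side area A_cap = π/4 × (11.5 in)² = 103.9 in^2
Rod-side annular area A_ann = π/4 × (11.5² − 4.84²) = 85.47 in^2
t_ext = A_cap·L/Q = 2.797 s
t_ret = A_ann·L/Q = 2.301 s
t_cycle = t_ext + t_ret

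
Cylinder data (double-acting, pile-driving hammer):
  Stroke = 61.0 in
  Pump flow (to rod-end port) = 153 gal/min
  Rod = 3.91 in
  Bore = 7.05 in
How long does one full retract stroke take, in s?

Rod-side annular area A_ann = π/4 × (7.05² − 3.91²) = 27.03 in^2
Swept volume V = A × L; t = V / Q = A·L / Q

t ≈ 2.80 s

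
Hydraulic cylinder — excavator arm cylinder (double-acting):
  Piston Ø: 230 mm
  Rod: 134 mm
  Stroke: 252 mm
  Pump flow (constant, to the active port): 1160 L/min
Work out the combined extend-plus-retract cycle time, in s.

Cap-side area A_cap = π/4 × (230 mm)² = 41550 mm^2
Rod-side annular area A_ann = π/4 × (230² − 134²) = 27440 mm^2
t_ext = A_cap·L/Q = 0.5416 s
t_ret = A_ann·L/Q = 0.3577 s
t_cycle = t_ext + t_ret

t ≈ 0.899 s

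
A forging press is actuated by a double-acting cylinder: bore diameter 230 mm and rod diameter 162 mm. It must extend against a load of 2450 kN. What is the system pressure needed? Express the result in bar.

Cap-side area A_cap = π/4 × (230 mm)² = 41550 mm^2
P = F / A = 2450 kN / A

P ≈ 590 bar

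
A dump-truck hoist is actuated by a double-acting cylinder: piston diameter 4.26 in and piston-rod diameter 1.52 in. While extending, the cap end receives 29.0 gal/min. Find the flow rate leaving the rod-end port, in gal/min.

Cap-side area A_cap = π/4 × (4.26 in)² = 14.25 in^2
Rod-side annular area A_ann = π/4 × (4.26² − 1.52²) = 12.44 in^2
Piston speed v = Q_in/A_cap; rod-end outflow Q_out = v × A_ann = Q_in × A_ann/A_cap.

Q_out ≈ 25.3 gal/min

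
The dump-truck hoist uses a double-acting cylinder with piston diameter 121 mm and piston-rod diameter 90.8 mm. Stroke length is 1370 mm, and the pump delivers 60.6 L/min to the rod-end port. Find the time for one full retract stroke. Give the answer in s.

Rod-side annular area A_ann = π/4 × (121² − 90.8²) = 5024 mm^2
Swept volume V = A × L; t = V / Q = A·L / Q

t ≈ 6.81 s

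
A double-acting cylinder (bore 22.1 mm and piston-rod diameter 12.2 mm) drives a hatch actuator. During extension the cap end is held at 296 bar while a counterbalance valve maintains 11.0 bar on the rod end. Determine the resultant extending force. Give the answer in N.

F ≈ 11100 N

Cap-side area A_cap = π/4 × (22.1 mm)² = 383.6 mm^2
Rod-side annular area A_ann = π/4 × (22.1² − 12.2²) = 266.7 mm^2
Net thrust = P_cap·A_cap − P_rod·A_ann = 11350 N − 293.4 N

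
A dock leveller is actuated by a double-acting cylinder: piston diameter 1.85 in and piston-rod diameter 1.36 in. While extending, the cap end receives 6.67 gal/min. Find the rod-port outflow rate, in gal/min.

Cap-side area A_cap = π/4 × (1.85 in)² = 2.688 in^2
Rod-side annular area A_ann = π/4 × (1.85² − 1.36²) = 1.235 in^2
Piston speed v = Q_in/A_cap; rod-end outflow Q_out = v × A_ann = Q_in × A_ann/A_cap.

Q_out ≈ 3.07 gal/min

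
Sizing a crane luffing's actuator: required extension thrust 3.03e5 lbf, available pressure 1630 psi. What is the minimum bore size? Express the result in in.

Extension force acts on the full piston face: F = P × (π/4)D².
D = √(4F / (πP)) = √(4 × 3.03e5 lbf / (π × 1630 psi))

D ≈ 15.4 in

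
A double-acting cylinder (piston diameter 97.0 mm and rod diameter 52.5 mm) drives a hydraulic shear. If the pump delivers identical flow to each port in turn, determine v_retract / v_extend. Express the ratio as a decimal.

v_ret/v_ext ≈ 1.41

Cap-side area A_cap = π/4 × (97.0 mm)² = 7390 mm^2
Rod-side annular area A_ann = π/4 × (97.0² − 52.5²) = 5225 mm^2
For equal Q, v ∝ 1/A, so v_ret/v_ext = A_cap/A_ann.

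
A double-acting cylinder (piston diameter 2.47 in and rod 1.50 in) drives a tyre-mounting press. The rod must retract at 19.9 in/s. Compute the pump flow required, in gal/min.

Rod-side annular area A_ann = π/4 × (2.47² − 1.50²) = 3.024 in^2
Q = A × v

Q ≈ 15.6 gal/min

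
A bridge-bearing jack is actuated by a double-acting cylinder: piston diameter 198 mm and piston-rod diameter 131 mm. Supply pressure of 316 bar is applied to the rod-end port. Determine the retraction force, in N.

F ≈ 5.47e5 N

Rod-side annular area A_ann = π/4 × (198² − 131²) = 17310 mm^2
On retraction the pressure acts on the annular area (bore minus rod).
F = P × A_ann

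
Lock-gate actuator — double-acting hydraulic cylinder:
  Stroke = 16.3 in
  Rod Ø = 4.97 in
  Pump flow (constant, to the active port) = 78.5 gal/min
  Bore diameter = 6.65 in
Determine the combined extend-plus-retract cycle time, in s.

t ≈ 2.70 s

Cap-side area A_cap = π/4 × (6.65 in)² = 34.73 in^2
Rod-side annular area A_ann = π/4 × (6.65² − 4.97²) = 15.33 in^2
t_ext = A_cap·L/Q = 1.873 s
t_ret = A_ann·L/Q = 0.8269 s
t_cycle = t_ext + t_ret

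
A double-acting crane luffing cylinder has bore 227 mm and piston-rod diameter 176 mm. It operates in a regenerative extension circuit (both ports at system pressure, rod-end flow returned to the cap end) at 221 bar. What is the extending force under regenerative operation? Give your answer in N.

F ≈ 5.38e5 N

With equal pressure on both faces, forces on the annular region cancel; the net push is pressure × rod cross-section.
Rod cross-section A_rod = π/4 × (176 mm)² = 24330 mm^2
F = P × A_rod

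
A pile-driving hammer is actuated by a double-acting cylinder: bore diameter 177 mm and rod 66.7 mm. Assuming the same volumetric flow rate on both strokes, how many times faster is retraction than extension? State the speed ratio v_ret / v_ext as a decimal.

v_ret/v_ext ≈ 1.17

Cap-side area A_cap = π/4 × (177 mm)² = 24610 mm^2
Rod-side annular area A_ann = π/4 × (177² − 66.7²) = 21110 mm^2
For equal Q, v ∝ 1/A, so v_ret/v_ext = A_cap/A_ann.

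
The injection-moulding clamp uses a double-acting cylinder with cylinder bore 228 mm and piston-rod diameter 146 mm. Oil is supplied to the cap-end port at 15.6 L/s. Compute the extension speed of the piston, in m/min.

Cap-side area A_cap = π/4 × (228 mm)² = 40830 mm^2
v = Q / A

v ≈ 22.9 m/min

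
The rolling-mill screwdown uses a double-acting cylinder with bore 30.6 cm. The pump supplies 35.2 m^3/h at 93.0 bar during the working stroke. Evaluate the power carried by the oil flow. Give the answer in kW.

Hydraulic power = P × Q

W ≈ 90.9 kW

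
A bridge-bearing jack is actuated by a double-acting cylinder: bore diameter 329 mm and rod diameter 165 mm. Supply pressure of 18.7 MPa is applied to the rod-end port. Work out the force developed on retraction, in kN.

Rod-side annular area A_ann = π/4 × (329² − 165²) = 63630 mm^2
On retraction the pressure acts on the annular area (bore minus rod).
F = P × A_ann

F ≈ 1190 kN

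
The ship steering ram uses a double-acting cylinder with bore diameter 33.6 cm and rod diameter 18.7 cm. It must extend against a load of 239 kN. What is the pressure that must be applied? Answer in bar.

Cap-side area A_cap = π/4 × (33.6 cm)² = 886.7 cm^2
P = F / A = 239 kN / A

P ≈ 27.0 bar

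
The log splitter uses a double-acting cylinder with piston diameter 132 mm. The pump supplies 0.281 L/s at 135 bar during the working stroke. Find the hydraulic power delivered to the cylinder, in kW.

Hydraulic power = P × Q

W ≈ 3.79 kW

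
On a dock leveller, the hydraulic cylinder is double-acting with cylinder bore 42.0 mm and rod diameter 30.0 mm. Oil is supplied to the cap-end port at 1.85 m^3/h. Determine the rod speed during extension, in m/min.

v ≈ 22.3 m/min

Cap-side area A_cap = π/4 × (42.0 mm)² = 1385 mm^2
v = Q / A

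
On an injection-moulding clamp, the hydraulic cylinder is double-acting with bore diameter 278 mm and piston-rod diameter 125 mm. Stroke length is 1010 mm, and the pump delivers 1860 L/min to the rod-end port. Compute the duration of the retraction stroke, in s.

Rod-side annular area A_ann = π/4 × (278² − 125²) = 48430 mm^2
Swept volume V = A × L; t = V / Q = A·L / Q

t ≈ 1.58 s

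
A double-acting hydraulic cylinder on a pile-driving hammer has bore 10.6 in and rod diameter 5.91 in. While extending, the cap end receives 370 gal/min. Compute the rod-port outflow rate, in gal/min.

Q_out ≈ 255 gal/min

Cap-side area A_cap = π/4 × (10.6 in)² = 88.25 in^2
Rod-side annular area A_ann = π/4 × (10.6² − 5.91²) = 60.81 in^2
Piston speed v = Q_in/A_cap; rod-end outflow Q_out = v × A_ann = Q_in × A_ann/A_cap.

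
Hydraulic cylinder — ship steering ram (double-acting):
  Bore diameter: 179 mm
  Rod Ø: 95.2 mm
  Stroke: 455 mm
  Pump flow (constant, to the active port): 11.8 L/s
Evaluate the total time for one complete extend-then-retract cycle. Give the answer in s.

t ≈ 1.67 s

Cap-side area A_cap = π/4 × (179 mm)² = 25160 mm^2
Rod-side annular area A_ann = π/4 × (179² − 95.2²) = 18050 mm^2
t_ext = A_cap·L/Q = 0.9703 s
t_ret = A_ann·L/Q = 0.6959 s
t_cycle = t_ext + t_ret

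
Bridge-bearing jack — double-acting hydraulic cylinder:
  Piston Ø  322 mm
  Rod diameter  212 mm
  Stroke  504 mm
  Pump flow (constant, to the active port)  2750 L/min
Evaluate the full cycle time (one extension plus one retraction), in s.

t ≈ 1.40 s

Cap-side area A_cap = π/4 × (322 mm)² = 81430 mm^2
Rod-side annular area A_ann = π/4 × (322² − 212²) = 46130 mm^2
t_ext = A_cap·L/Q = 0.8955 s
t_ret = A_ann·L/Q = 0.5073 s
t_cycle = t_ext + t_ret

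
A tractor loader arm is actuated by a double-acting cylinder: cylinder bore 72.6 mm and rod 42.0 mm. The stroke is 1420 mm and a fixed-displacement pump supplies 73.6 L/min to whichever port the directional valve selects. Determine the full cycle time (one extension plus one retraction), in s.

Cap-side area A_cap = π/4 × (72.6 mm)² = 4140 mm^2
Rod-side annular area A_ann = π/4 × (72.6² − 42.0²) = 2754 mm^2
t_ext = A_cap·L/Q = 4.792 s
t_ret = A_ann·L/Q = 3.188 s
t_cycle = t_ext + t_ret

t ≈ 7.98 s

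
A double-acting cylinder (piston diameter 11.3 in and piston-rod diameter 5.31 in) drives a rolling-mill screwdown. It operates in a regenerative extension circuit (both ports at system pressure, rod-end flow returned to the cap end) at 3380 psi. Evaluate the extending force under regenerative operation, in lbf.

F ≈ 74900 lbf

With equal pressure on both faces, forces on the annular region cancel; the net push is pressure × rod cross-section.
Rod cross-section A_rod = π/4 × (5.31 in)² = 22.15 in^2
F = P × A_rod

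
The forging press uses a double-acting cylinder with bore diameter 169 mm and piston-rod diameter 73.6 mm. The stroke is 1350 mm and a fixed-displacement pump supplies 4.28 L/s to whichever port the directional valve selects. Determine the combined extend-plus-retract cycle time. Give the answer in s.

t ≈ 12.8 s

Cap-side area A_cap = π/4 × (169 mm)² = 22430 mm^2
Rod-side annular area A_ann = π/4 × (169² − 73.6²) = 18180 mm^2
t_ext = A_cap·L/Q = 7.075 s
t_ret = A_ann·L/Q = 5.733 s
t_cycle = t_ext + t_ret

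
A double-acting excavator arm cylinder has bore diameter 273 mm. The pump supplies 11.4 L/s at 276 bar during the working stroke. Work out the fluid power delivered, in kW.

Hydraulic power = P × Q

W ≈ 315 kW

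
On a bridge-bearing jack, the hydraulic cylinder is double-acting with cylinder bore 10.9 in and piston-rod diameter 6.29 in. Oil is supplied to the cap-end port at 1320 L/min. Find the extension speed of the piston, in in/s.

v ≈ 14.4 in/s

Cap-side area A_cap = π/4 × (10.9 in)² = 93.31 in^2
v = Q / A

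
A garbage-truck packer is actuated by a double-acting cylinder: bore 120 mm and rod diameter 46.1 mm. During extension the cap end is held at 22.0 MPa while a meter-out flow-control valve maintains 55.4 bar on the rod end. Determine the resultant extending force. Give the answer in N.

Cap-side area A_cap = π/4 × (120 mm)² = 11310 mm^2
Rod-side annular area A_ann = π/4 × (120² − 46.1²) = 9641 mm^2
Net thrust = P_cap·A_cap − P_rod·A_ann = 2.488e5 N − 53410 N

F ≈ 1.95e5 N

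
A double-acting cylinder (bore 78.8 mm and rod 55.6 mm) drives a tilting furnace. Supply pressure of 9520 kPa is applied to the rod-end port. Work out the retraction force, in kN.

F ≈ 23.3 kN

Rod-side annular area A_ann = π/4 × (78.8² − 55.6²) = 2449 mm^2
On retraction the pressure acts on the annular area (bore minus rod).
F = P × A_ann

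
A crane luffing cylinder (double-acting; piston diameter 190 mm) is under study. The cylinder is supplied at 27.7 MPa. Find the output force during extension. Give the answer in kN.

Cap-side area A_cap = π/4 × (190 mm)² = 28350 mm^2
F = P × A_cap = 27.7 MPa × A_cap

F ≈ 785 kN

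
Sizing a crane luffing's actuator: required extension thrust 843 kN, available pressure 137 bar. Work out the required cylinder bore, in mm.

D ≈ 280 mm

Extension force acts on the full piston face: F = P × (π/4)D².
D = √(4F / (πP)) = √(4 × 843 kN / (π × 137 bar))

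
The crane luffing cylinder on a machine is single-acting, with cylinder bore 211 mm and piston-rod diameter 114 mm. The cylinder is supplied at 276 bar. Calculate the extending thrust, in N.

F ≈ 9.65e5 N

Cap-side area A_cap = π/4 × (211 mm)² = 34970 mm^2
F = P × A_cap = 276 bar × A_cap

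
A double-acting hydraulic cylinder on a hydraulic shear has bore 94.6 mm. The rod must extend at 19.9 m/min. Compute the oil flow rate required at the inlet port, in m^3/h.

Cap-side area A_cap = π/4 × (94.6 mm)² = 7029 mm^2
Q = A × v

Q ≈ 8.39 m^3/h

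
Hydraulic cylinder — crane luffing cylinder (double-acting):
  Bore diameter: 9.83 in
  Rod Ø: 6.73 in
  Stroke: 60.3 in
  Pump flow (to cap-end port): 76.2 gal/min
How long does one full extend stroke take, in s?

t ≈ 15.6 s

Cap-side area A_cap = π/4 × (9.83 in)² = 75.89 in^2
Swept volume V = A × L; t = V / Q = A·L / Q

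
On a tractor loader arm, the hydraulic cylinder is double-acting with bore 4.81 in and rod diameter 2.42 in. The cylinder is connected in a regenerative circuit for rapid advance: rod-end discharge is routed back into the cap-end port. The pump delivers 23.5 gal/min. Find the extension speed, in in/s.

In regeneration the rod-end outflow joins the pump flow into the cap end, so the net volume the pump must supply per unit advance equals the rod cross-section area.
Rod cross-section A_rod = π/4 × (2.42 in)² = 4.600 in^2
v = Q_pump / A_rod

v ≈ 19.7 in/s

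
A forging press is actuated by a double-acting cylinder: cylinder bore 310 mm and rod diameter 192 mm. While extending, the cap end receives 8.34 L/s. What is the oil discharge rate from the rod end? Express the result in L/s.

Q_out ≈ 5.14 L/s

Cap-side area A_cap = π/4 × (310 mm)² = 75480 mm^2
Rod-side annular area A_ann = π/4 × (310² − 192²) = 46520 mm^2
Piston speed v = Q_in/A_cap; rod-end outflow Q_out = v × A_ann = Q_in × A_ann/A_cap.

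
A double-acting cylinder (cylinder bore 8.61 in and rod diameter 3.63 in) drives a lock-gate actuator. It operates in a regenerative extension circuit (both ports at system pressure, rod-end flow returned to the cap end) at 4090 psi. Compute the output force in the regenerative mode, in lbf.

F ≈ 42300 lbf

With equal pressure on both faces, forces on the annular region cancel; the net push is pressure × rod cross-section.
Rod cross-section A_rod = π/4 × (3.63 in)² = 10.35 in^2
F = P × A_rod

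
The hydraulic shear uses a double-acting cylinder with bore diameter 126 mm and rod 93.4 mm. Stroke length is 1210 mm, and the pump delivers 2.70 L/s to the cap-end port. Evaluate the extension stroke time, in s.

Cap-side area A_cap = π/4 × (126 mm)² = 12470 mm^2
Swept volume V = A × L; t = V / Q = A·L / Q

t ≈ 5.59 s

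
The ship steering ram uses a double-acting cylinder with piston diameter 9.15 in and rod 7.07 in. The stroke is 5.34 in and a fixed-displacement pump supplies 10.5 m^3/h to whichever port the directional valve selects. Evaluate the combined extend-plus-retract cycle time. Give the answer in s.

t ≈ 2.77 s

Cap-side area A_cap = π/4 × (9.15 in)² = 65.76 in^2
Rod-side annular area A_ann = π/4 × (9.15² − 7.07²) = 26.50 in^2
t_ext = A_cap·L/Q = 1.973 s
t_ret = A_ann·L/Q = 0.7950 s
t_cycle = t_ext + t_ret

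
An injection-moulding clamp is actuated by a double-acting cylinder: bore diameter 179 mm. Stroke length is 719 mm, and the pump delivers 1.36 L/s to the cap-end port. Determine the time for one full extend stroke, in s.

Cap-side area A_cap = π/4 × (179 mm)² = 25160 mm^2
Swept volume V = A × L; t = V / Q = A·L / Q

t ≈ 13.3 s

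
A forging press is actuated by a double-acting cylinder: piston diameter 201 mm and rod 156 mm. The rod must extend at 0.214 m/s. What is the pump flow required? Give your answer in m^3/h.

Cap-side area A_cap = π/4 × (201 mm)² = 31730 mm^2
Q = A × v

Q ≈ 24.4 m^3/h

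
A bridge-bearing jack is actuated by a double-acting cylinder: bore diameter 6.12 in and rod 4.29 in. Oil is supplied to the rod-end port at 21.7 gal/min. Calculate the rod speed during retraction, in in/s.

v ≈ 5.58 in/s

Rod-side annular area A_ann = π/4 × (6.12² − 4.29²) = 14.96 in^2
Flow into the rod-end port fills the annular volume.
v = Q / A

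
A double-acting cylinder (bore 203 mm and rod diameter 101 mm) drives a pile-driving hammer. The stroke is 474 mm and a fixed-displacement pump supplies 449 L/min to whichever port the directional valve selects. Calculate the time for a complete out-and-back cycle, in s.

t ≈ 3.59 s

Cap-side area A_cap = π/4 × (203 mm)² = 32370 mm^2
Rod-side annular area A_ann = π/4 × (203² − 101²) = 24350 mm^2
t_ext = A_cap·L/Q = 2.050 s
t_ret = A_ann·L/Q = 1.543 s
t_cycle = t_ext + t_ret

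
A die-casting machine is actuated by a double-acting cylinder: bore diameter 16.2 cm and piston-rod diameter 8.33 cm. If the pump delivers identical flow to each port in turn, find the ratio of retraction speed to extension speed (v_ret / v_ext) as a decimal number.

v_ret/v_ext ≈ 1.36

Cap-side area A_cap = π/4 × (16.2 cm)² = 206.1 cm^2
Rod-side annular area A_ann = π/4 × (16.2² − 8.33²) = 151.6 cm^2
For equal Q, v ∝ 1/A, so v_ret/v_ext = A_cap/A_ann.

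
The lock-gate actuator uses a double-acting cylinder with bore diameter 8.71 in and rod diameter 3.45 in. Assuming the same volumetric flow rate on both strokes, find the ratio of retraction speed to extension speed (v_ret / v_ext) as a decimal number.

Cap-side area A_cap = π/4 × (8.71 in)² = 59.58 in^2
Rod-side annular area A_ann = π/4 × (8.71² − 3.45²) = 50.24 in^2
For equal Q, v ∝ 1/A, so v_ret/v_ext = A_cap/A_ann.

v_ret/v_ext ≈ 1.19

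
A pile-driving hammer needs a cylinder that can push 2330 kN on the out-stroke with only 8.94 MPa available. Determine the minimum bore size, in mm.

Extension force acts on the full piston face: F = P × (π/4)D².
D = √(4F / (πP)) = √(4 × 2330 kN / (π × 8.94 MPa))

D ≈ 576 mm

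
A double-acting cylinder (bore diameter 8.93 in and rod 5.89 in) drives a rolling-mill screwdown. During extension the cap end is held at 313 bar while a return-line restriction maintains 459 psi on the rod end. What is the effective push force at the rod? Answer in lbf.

Cap-side area A_cap = π/4 × (8.93 in)² = 62.63 in^2
Rod-side annular area A_ann = π/4 × (8.93² − 5.89²) = 35.38 in^2
Net thrust = P_cap·A_cap − P_rod·A_ann = 2.843e5 lbf − 16240 lbf

F ≈ 2.68e5 lbf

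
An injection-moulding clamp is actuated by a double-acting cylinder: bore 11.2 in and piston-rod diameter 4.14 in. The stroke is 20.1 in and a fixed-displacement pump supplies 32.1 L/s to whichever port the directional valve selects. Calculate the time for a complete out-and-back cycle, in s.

t ≈ 1.88 s

Cap-side area A_cap = π/4 × (11.2 in)² = 98.52 in^2
Rod-side annular area A_ann = π/4 × (11.2² − 4.14²) = 85.06 in^2
t_ext = A_cap·L/Q = 1.011 s
t_ret = A_ann·L/Q = 0.8728 s
t_cycle = t_ext + t_ret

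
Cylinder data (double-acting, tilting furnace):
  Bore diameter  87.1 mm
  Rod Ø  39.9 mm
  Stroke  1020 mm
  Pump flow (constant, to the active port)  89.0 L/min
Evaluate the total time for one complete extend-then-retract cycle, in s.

t ≈ 7.33 s

Cap-side area A_cap = π/4 × (87.1 mm)² = 5958 mm^2
Rod-side annular area A_ann = π/4 × (87.1² − 39.9²) = 4708 mm^2
t_ext = A_cap·L/Q = 4.097 s
t_ret = A_ann·L/Q = 3.237 s
t_cycle = t_ext + t_ret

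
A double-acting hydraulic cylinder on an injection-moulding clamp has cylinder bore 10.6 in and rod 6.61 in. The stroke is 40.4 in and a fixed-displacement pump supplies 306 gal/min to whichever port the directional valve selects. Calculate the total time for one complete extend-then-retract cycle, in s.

Cap-side area A_cap = π/4 × (10.6 in)² = 88.25 in^2
Rod-side annular area A_ann = π/4 × (10.6² − 6.61²) = 53.93 in^2
t_ext = A_cap·L/Q = 3.026 s
t_ret = A_ann·L/Q = 1.849 s
t_cycle = t_ext + t_ret

t ≈ 4.88 s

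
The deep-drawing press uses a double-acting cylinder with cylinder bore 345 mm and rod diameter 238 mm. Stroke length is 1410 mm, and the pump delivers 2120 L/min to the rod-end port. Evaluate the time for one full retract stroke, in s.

Rod-side annular area A_ann = π/4 × (345² − 238²) = 48990 mm^2
Swept volume V = A × L; t = V / Q = A·L / Q

t ≈ 1.96 s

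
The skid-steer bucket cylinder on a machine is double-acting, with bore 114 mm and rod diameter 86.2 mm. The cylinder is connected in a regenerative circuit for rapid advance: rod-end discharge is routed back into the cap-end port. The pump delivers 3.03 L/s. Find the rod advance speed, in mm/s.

In regeneration the rod-end outflow joins the pump flow into the cap end, so the net volume the pump must supply per unit advance equals the rod cross-section area.
Rod cross-section A_rod = π/4 × (86.2 mm)² = 5836 mm^2
v = Q_pump / A_rod

v ≈ 519 mm/s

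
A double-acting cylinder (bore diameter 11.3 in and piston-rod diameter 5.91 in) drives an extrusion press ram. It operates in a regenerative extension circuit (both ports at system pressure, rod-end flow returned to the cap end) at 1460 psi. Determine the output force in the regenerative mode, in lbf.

With equal pressure on both faces, forces on the annular region cancel; the net push is pressure × rod cross-section.
Rod cross-section A_rod = π/4 × (5.91 in)² = 27.43 in^2
F = P × A_rod

F ≈ 40100 lbf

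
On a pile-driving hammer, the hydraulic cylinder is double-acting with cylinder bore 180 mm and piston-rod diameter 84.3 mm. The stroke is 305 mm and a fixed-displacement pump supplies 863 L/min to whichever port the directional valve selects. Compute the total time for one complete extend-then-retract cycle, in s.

t ≈ 0.961 s

Cap-side area A_cap = π/4 × (180 mm)² = 25450 mm^2
Rod-side annular area A_ann = π/4 × (180² − 84.3²) = 19870 mm^2
t_ext = A_cap·L/Q = 0.5396 s
t_ret = A_ann·L/Q = 0.4212 s
t_cycle = t_ext + t_ret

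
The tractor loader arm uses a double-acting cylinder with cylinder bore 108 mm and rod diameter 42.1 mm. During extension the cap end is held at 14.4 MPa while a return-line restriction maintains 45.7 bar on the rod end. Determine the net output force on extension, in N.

F ≈ 96400 N

Cap-side area A_cap = π/4 × (108 mm)² = 9161 mm^2
Rod-side annular area A_ann = π/4 × (108² − 42.1²) = 7769 mm^2
Net thrust = P_cap·A_cap − P_rod·A_ann = 1.319e5 N − 35500 N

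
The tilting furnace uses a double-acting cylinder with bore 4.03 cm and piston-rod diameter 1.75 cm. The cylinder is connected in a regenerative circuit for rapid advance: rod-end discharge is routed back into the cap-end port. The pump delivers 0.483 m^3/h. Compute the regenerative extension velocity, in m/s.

In regeneration the rod-end outflow joins the pump flow into the cap end, so the net volume the pump must supply per unit advance equals the rod cross-section area.
Rod cross-section A_rod = π/4 × (1.75 cm)² = 2.405 cm^2
v = Q_pump / A_rod

v ≈ 0.558 m/s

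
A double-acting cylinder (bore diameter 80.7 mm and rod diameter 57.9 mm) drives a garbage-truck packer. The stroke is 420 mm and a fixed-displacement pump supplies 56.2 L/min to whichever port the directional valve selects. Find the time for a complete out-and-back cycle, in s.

Cap-side area A_cap = π/4 × (80.7 mm)² = 5115 mm^2
Rod-side annular area A_ann = π/4 × (80.7² − 57.9²) = 2482 mm^2
t_ext = A_cap·L/Q = 2.294 s
t_ret = A_ann·L/Q = 1.113 s
t_cycle = t_ext + t_ret

t ≈ 3.41 s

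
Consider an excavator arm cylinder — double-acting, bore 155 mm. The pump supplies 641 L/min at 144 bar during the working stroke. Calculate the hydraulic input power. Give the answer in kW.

W ≈ 154 kW

Hydraulic power = P × Q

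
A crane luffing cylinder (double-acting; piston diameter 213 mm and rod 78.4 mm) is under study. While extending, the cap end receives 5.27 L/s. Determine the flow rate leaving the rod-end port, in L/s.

Cap-side area A_cap = π/4 × (213 mm)² = 35630 mm^2
Rod-side annular area A_ann = π/4 × (213² − 78.4²) = 30810 mm^2
Piston speed v = Q_in/A_cap; rod-end outflow Q_out = v × A_ann = Q_in × A_ann/A_cap.

Q_out ≈ 4.56 L/s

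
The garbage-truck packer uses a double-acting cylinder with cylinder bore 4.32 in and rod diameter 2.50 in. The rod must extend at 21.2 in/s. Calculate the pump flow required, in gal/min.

Q ≈ 80.7 gal/min

Cap-side area A_cap = π/4 × (4.32 in)² = 14.66 in^2
Q = A × v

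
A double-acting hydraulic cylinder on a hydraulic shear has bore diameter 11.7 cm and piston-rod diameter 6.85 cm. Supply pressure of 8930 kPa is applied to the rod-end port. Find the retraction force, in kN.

F ≈ 63.1 kN

Rod-side annular area A_ann = π/4 × (11.7² − 6.85²) = 70.66 cm^2
On retraction the pressure acts on the annular area (bore minus rod).
F = P × A_ann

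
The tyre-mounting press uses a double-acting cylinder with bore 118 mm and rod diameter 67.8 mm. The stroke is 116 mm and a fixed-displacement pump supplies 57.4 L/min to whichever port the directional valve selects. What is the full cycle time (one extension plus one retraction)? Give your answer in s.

Cap-side area A_cap = π/4 × (118 mm)² = 10940 mm^2
Rod-side annular area A_ann = π/4 × (118² − 67.8²) = 7326 mm^2
t_ext = A_cap·L/Q = 1.326 s
t_ret = A_ann·L/Q = 0.8883 s
t_cycle = t_ext + t_ret

t ≈ 2.21 s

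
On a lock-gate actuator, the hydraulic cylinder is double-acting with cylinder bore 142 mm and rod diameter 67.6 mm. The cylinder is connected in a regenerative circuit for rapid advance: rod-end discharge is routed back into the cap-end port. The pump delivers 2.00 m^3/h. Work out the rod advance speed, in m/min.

v ≈ 9.29 m/min

In regeneration the rod-end outflow joins the pump flow into the cap end, so the net volume the pump must supply per unit advance equals the rod cross-section area.
Rod cross-section A_rod = π/4 × (67.6 mm)² = 3589 mm^2
v = Q_pump / A_rod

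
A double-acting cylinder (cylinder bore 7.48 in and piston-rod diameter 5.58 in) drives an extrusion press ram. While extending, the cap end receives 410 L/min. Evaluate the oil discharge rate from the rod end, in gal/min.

Q_out ≈ 48.0 gal/min

Cap-side area A_cap = π/4 × (7.48 in)² = 43.94 in^2
Rod-side annular area A_ann = π/4 × (7.48² − 5.58²) = 19.49 in^2
Piston speed v = Q_in/A_cap; rod-end outflow Q_out = v × A_ann = Q_in × A_ann/A_cap.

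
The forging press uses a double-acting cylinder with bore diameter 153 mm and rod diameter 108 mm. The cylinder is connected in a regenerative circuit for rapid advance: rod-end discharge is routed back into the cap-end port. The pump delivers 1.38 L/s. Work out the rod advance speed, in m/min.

In regeneration the rod-end outflow joins the pump flow into the cap end, so the net volume the pump must supply per unit advance equals the rod cross-section area.
Rod cross-section A_rod = π/4 × (108 mm)² = 9161 mm^2
v = Q_pump / A_rod

v ≈ 9.04 m/min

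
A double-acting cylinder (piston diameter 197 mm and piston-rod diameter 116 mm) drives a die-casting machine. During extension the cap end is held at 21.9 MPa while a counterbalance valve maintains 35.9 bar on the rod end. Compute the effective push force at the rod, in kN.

F ≈ 596 kN

Cap-side area A_cap = π/4 × (197 mm)² = 30480 mm^2
Rod-side annular area A_ann = π/4 × (197² − 116²) = 19910 mm^2
Net thrust = P_cap·A_cap − P_rod·A_ann = 667.5 kN − 71.48 kN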